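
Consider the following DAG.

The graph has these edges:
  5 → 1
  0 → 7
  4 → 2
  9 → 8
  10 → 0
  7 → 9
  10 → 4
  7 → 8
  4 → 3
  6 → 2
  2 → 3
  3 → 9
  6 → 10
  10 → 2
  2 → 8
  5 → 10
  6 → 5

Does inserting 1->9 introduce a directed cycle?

Adding 1→9 creates a cycle iff 9 can already reach 1.
Explore from 9: no path reaches 1. The graph stays acyclic.

No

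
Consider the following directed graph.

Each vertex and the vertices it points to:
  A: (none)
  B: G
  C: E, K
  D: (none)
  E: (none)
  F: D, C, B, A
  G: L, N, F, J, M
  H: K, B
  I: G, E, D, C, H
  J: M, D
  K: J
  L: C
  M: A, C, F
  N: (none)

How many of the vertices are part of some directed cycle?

8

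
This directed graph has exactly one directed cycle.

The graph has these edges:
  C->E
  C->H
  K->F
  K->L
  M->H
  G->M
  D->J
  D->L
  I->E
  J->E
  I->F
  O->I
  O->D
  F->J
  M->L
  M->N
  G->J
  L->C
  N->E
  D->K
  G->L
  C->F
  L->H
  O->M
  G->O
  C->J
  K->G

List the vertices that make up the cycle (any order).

D, G, K, O

DFS with gray/black marking from G:
G gray
  J gray
    E gray
    E black
  J black
  O gray
    D gray
      L gray
        C gray
          C→E: E black — skip
          F gray
            F→J: J black — skip
          F black
          C→J: J black — skip
          H gray
          H black
        C black
        L→H: H black — skip
      L black
      D→J: J black — skip
      K gray
        K→G: G is gray → back edge
Back edge closes the cycle G → O → D → K → G; its vertices are {D, G, K, O}.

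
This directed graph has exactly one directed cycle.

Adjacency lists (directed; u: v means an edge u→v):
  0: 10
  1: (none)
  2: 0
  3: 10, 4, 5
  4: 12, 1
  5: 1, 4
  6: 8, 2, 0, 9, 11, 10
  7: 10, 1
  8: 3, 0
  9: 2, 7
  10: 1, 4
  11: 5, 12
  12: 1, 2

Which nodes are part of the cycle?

DFS with gray/black marking from 2:
2 gray
  0 gray
    10 gray
      1 gray
      1 black
      4 gray
        12 gray
          12→1: 1 black — skip
          12→2: 2 is gray → back edge
Back edge closes the cycle 2 → 0 → 10 → 4 → 12 → 2; its vertices are {0, 2, 4, 10, 12}.

0, 2, 4, 10, 12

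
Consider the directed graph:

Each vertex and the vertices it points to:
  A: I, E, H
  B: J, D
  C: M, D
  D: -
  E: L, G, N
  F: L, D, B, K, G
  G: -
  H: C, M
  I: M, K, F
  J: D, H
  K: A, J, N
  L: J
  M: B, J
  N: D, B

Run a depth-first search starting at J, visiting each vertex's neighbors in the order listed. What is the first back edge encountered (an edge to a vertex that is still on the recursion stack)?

DFS from J (visiting each vertex's neighbors in the order listed); mark gray on enter, black on exit:
J gray
  D gray
  D black
  H gray
    C gray
      M gray
        B gray
          B→J: J is gray → back edge
First back edge: B → J.

B→J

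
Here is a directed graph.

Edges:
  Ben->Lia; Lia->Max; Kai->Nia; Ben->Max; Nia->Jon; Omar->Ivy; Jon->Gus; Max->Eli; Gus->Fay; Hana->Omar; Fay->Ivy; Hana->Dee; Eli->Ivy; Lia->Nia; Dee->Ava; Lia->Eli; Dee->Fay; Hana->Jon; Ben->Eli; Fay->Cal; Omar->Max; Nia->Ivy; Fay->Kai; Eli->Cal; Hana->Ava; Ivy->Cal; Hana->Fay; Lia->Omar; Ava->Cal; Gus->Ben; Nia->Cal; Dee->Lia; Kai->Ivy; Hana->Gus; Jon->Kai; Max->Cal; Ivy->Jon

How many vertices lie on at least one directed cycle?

11

A vertex is on a directed cycle iff it belongs to a strongly connected component of size ≥ 2 (or has a self-loop).
The vertices on cycles are {Ben, Eli, Fay, Gus, Ivy, Jon, Kai, Lia, Max, Nia, Omar} — 11 in total.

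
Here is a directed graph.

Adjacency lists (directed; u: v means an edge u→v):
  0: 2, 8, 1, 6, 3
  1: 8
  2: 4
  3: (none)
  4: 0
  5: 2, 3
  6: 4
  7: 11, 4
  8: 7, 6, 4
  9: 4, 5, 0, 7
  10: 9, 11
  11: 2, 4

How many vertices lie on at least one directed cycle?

A vertex is on a directed cycle iff it belongs to a strongly connected component of size ≥ 2 (or has a self-loop).
The vertices on cycles are {0, 1, 2, 4, 6, 7, 8, 11} — 8 in total.

8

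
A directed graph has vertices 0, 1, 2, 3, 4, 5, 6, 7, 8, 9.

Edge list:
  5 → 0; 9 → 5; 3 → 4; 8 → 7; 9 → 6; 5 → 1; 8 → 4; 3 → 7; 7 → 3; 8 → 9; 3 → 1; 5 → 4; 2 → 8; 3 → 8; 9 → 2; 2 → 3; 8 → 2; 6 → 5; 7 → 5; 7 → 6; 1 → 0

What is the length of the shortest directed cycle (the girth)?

2

For each vertex v, BFS finds the shortest path from v back to v.
The shortest such closed walk is 8 → 2 → 8, length 2.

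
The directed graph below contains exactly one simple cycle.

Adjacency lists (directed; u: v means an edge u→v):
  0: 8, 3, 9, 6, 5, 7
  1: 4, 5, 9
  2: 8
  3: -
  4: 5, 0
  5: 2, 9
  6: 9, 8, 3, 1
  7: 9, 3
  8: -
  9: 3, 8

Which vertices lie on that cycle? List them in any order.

0, 1, 4, 6

DFS with gray/black marking from 1:
1 gray
  4 gray
    5 gray
      2 gray
        8 gray
        8 black
      2 black
      9 gray
        3 gray
        3 black
        9→8: 8 black — skip
      9 black
    5 black
    0 gray
      0→8: 8 black — skip
      0→3: 3 black — skip
      0→9: 9 black — skip
      6 gray
        6→9: 9 black — skip
        6→8: 8 black — skip
        6→3: 3 black — skip
        6→1: 1 is gray → back edge
Back edge closes the cycle 1 → 4 → 0 → 6 → 1; its vertices are {0, 1, 4, 6}.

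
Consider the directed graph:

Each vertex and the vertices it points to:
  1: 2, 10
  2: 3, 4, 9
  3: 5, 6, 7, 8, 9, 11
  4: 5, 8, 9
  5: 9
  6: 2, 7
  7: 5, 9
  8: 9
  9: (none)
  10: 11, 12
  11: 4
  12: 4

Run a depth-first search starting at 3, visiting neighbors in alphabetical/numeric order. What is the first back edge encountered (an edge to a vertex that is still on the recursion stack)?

DFS from 3 (visiting neighbors in alphabetical/numeric order); mark gray on enter, black on exit:
3 gray
  5 gray
    9 gray
    9 black
  5 black
  6 gray
    2 gray
      2→3: 3 is gray → back edge
First back edge: 2 → 3.

2→3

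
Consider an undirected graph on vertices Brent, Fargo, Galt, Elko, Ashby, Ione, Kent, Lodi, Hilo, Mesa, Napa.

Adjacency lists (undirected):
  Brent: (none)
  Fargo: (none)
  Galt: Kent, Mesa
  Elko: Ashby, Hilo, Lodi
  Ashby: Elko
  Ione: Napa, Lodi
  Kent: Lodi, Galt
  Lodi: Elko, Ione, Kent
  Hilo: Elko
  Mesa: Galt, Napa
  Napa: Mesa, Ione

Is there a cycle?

DFS, tracking each vertex's parent; an edge to a visited non-parent vertex closes a cycle.
Start from Hilo:
visit Hilo (parent –)
  visit Elko (parent Hilo)
    visit Ashby (parent Elko)
      Ashby–Elko: parent, skip
    Elko–Hilo: parent, skip
    visit Lodi (parent Elko)
      Lodi–Elko: parent, skip
      visit Ione (parent Lodi)
        visit Napa (parent Ione)
          visit Mesa (parent Napa)
            visit Galt (parent Mesa)
              visit Kent (parent Galt)
                Kent–Lodi: Lodi visited and ≠ parent → cycle
Cycle: Lodi – Ione – Napa – Mesa – Galt – Kent – Lodi.

Yes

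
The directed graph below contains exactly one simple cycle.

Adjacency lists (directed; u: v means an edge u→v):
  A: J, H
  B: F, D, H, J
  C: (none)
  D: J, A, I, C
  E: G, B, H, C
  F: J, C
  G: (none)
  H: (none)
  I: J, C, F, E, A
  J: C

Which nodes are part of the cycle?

B, D, E, I

DFS with gray/black marking from B:
B gray
  F gray
    J gray
      C gray
      C black
    J black
    F→C: C black — skip
  F black
  D gray
    D→J: J black — skip
    A gray
      A→J: J black — skip
      H gray
      H black
    A black
    I gray
      I→J: J black — skip
      I→C: C black — skip
      I→F: F black — skip
      E gray
        G gray
        G black
        E→B: B is gray → back edge
Back edge closes the cycle B → D → I → E → B; its vertices are {B, D, E, I}.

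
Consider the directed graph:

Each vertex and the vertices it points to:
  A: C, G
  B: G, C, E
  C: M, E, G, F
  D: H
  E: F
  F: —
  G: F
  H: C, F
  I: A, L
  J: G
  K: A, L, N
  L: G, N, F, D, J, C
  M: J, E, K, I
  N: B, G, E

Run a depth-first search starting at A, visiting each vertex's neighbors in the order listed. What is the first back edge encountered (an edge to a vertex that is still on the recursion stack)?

K->A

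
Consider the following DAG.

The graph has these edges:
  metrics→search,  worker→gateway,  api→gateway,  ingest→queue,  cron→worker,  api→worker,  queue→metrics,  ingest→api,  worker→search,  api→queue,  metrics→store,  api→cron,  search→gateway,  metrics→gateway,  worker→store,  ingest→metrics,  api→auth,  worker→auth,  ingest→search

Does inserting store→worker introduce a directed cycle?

Yes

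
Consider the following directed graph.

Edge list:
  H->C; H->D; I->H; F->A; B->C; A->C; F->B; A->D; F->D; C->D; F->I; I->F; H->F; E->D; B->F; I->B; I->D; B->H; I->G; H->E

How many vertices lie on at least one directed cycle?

A vertex is on a directed cycle iff it belongs to a strongly connected component of size ≥ 2 (or has a self-loop).
The vertices on cycles are {B, F, H, I} — 4 in total.

4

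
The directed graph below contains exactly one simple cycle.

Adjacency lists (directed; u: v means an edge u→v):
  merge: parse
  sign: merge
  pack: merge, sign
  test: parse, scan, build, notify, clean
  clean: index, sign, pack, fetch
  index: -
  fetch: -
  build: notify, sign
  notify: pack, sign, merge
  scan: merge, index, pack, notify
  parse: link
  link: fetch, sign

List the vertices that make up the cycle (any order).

link, sign, merge, parse

DFS with gray/black marking from parse:
parse gray
  link gray
    fetch gray
    fetch black
    sign gray
      merge gray
        merge→parse: parse is gray → back edge
Back edge closes the cycle parse → link → sign → merge → parse; its vertices are {link, sign, merge, parse}.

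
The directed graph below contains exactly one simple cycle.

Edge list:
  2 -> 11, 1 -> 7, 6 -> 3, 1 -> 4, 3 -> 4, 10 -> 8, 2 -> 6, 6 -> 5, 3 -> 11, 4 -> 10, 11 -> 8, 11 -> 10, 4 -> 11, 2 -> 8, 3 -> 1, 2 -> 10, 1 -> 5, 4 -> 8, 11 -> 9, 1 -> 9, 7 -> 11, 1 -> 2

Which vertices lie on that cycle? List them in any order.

1, 2, 3, 6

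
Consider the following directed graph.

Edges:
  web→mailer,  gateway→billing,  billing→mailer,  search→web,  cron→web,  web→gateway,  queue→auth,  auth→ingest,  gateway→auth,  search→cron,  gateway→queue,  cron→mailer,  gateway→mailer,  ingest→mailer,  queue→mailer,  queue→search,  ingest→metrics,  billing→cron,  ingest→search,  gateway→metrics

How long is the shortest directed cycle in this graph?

4

For each vertex v, BFS finds the shortest path from v back to v.
The shortest such closed walk is gateway → billing → cron → web → gateway, length 4.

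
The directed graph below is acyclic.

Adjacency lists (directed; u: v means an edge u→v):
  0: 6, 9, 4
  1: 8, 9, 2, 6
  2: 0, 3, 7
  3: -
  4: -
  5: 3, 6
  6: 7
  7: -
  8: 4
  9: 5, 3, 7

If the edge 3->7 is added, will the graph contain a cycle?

Adding 3→7 creates a cycle iff 7 can already reach 3.
Explore from 7: no path reaches 3. The graph stays acyclic.

No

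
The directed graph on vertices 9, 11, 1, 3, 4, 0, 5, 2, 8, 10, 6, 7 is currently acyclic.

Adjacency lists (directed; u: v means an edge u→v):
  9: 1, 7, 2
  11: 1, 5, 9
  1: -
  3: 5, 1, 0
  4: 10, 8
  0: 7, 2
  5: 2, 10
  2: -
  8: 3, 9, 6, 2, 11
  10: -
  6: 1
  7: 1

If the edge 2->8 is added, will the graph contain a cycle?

Adding 2→8 creates a cycle iff 8 can already reach 2.
Path from 8: 8 → 2.
So 8 → … → 2 → 8 is a cycle.

Yes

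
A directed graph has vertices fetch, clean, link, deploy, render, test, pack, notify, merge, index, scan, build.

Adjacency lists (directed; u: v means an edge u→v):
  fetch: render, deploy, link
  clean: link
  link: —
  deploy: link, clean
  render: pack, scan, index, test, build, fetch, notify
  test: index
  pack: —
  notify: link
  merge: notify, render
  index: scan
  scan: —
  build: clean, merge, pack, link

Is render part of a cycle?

Yes

render is on a cycle iff render can reach itself via ≥1 edge.
render → fetch → render — yes.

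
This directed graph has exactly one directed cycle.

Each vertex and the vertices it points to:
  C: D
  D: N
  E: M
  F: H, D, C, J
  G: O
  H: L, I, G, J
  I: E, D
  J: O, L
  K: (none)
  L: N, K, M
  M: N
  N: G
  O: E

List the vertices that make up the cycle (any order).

E, G, M, N, O

DFS with gray/black marking from G:
G gray
  O gray
    E gray
      M gray
        N gray
          N→G: G is gray → back edge
Back edge closes the cycle G → O → E → M → N → G; its vertices are {E, G, M, N, O}.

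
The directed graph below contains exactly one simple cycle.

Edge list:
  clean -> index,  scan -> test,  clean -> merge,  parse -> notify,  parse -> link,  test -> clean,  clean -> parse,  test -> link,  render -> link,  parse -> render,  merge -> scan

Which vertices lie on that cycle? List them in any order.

DFS with gray/black marking from clean:
clean gray
  merge gray
    scan gray
      test gray
        test→clean: clean is gray → back edge
Back edge closes the cycle clean → merge → scan → test → clean; its vertices are {scan, test, clean, merge}.

scan, test, clean, merge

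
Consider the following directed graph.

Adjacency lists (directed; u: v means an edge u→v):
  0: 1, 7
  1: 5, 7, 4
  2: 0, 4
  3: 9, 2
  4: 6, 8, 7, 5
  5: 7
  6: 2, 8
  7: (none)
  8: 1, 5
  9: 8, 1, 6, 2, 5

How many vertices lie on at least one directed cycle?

6

A vertex is on a directed cycle iff it belongs to a strongly connected component of size ≥ 2 (or has a self-loop).
The vertices on cycles are {0, 1, 2, 4, 6, 8} — 6 in total.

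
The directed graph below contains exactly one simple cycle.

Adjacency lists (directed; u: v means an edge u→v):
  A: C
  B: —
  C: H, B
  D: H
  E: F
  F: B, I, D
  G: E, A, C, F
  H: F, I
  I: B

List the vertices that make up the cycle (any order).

DFS with gray/black marking from F:
F gray
  B gray
  B black
  I gray
    I→B: B black — skip
  I black
  D gray
    H gray
      H→F: F is gray → back edge
Back edge closes the cycle F → D → H → F; its vertices are {D, F, H}.

D, F, H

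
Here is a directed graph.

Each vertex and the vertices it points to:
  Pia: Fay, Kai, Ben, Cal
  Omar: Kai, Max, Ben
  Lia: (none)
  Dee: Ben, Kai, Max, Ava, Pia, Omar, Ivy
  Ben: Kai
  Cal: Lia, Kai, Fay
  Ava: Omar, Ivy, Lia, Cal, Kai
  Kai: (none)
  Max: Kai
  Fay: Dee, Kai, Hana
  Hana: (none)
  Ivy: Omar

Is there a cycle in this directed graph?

Yes

DFS with white/gray/black marking, starting from Pia:
Pia gray
  Fay gray
    Dee gray
      Ben gray
        Kai gray
        Kai black
      Ben black
      Dee→Kai: Kai black — skip
      Max gray
        Max→Kai: Kai black — skip
      Max black
      Ava gray
        Omar gray
          Omar→Kai: Kai black — skip
          Omar→Max: Max black — skip
          Omar→Ben: Ben black — skip
        Omar black
        Ivy gray
          Ivy→Omar: Omar black — skip
        Ivy black
        Lia gray
        Lia black
        Cal gray
          Cal→Lia: Lia black — skip
          Cal→Kai: Kai black — skip
          Cal→Fay: Fay is gray → back edge
Back edge found, so a cycle exists: Fay → Dee → Ava → Cal → Fay.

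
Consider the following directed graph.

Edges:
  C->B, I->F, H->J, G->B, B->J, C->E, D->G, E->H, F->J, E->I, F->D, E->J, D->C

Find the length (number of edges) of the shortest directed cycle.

5

For each vertex v, BFS finds the shortest path from v back to v.
The shortest such closed walk is D → C → E → I → F → D, length 5.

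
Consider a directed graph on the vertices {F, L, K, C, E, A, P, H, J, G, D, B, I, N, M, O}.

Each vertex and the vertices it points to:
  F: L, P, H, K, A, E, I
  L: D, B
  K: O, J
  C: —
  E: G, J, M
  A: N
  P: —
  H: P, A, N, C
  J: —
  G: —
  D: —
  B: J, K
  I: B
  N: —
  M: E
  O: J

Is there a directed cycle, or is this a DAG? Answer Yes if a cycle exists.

Yes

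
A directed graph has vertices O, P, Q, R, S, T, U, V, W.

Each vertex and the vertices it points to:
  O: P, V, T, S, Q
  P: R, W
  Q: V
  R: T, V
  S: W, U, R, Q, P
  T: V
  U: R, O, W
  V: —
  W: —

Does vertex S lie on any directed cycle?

Yes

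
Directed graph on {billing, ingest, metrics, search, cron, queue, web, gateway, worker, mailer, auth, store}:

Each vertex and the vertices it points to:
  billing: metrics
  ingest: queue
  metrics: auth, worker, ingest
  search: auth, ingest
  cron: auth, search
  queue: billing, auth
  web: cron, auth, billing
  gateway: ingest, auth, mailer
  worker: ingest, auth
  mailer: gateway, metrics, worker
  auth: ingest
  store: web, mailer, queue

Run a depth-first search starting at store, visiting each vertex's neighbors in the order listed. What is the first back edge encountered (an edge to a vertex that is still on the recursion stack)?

metrics→auth

DFS from store (visiting each vertex's neighbors in the order listed); mark gray on enter, black on exit:
store gray
  web gray
    cron gray
      auth gray
        ingest gray
          queue gray
            billing gray
              metrics gray
                metrics→auth: auth is gray → back edge
First back edge: metrics → auth.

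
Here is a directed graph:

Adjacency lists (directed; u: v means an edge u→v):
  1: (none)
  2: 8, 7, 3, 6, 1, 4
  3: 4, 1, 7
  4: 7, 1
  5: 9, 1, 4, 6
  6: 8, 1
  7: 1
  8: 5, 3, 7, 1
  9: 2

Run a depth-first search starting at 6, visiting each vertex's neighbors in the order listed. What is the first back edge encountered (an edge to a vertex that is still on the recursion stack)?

2->8

DFS from 6 (visiting each vertex's neighbors in the order listed); mark gray on enter, black on exit:
6 gray
  8 gray
    5 gray
      9 gray
        2 gray
          2→8: 8 is gray → back edge
First back edge: 2 → 8.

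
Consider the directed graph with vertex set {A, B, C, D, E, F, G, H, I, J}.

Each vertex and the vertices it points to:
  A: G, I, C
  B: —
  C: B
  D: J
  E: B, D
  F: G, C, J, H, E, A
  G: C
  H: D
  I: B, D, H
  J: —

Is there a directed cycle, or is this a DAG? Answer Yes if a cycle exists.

No

DFS with white/gray/black marking, starting from D:
D gray
  J gray
  J black
D black
A gray
  G gray
    C gray
      B gray
      B black
    C black
  G black
  I gray
    I→B: B black — skip
    I→D: D black — skip
    H gray
      H→D: D black — skip
    H black
  I black
  A→C: C black — skip
A black
E gray
  E→B: B black — skip
  E→D: D black — skip
E black
F gray
  F→G: G black — skip
  F→C: C black — skip
  F→J: J black — skip
  F→H: H black — skip
  F→E: E black — skip
  F→A: A black — skip
F black
Every edge goes to a white or black vertex — no back edge, so the graph is acyclic.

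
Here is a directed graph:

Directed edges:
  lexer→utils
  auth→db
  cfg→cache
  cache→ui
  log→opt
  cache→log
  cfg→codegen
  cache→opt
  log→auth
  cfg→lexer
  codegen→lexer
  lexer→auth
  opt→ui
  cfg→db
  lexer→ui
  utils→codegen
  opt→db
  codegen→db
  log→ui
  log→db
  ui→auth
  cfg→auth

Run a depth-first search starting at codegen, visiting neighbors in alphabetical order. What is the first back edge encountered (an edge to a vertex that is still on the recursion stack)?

utils→codegen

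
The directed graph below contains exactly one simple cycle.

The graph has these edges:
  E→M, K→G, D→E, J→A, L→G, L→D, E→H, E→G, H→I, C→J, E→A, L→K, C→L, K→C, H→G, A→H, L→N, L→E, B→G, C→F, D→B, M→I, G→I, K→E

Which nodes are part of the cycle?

C, K, L

DFS with gray/black marking from L:
L gray
  G gray
    I gray
    I black
  G black
  N gray
  N black
  D gray
    E gray
      M gray
        M→I: I black — skip
      M black
      H gray
        H→I: I black — skip
        H→G: G black — skip
      H black
      E→G: G black — skip
      A gray
        A→H: H black — skip
      A black
    E black
    B gray
      B→G: G black — skip
    B black
  D black
  K gray
    K→G: G black — skip
    C gray
      J gray
        J→A: A black — skip
      J black
      C→L: L is gray → back edge
Back edge closes the cycle L → K → C → L; its vertices are {C, K, L}.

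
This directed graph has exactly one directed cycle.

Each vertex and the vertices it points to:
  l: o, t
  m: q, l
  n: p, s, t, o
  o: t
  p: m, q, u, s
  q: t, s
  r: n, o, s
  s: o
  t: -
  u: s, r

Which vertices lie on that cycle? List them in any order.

DFS with gray/black marking from p:
p gray
  m gray
    q gray
      t gray
      t black
      s gray
        o gray
          o→t: t black — skip
        o black
      s black
    q black
    l gray
      l→o: o black — skip
      l→t: t black — skip
    l black
  m black
  p→q: q black — skip
  u gray
    u→s: s black — skip
    r gray
      n gray
        n→p: p is gray → back edge
Back edge closes the cycle p → u → r → n → p; its vertices are {n, p, r, u}.

n, p, r, u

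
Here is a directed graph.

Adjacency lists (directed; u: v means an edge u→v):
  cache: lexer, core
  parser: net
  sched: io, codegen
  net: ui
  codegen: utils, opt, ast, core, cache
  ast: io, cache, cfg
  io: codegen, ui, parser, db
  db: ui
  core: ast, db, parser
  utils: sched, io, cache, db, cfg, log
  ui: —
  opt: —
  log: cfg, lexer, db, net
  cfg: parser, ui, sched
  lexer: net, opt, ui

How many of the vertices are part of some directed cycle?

9

A vertex is on a directed cycle iff it belongs to a strongly connected component of size ≥ 2 (or has a self-loop).
The vertices on cycles are {io, ast, cfg, log, core, cache, sched, utils, codegen} — 9 in total.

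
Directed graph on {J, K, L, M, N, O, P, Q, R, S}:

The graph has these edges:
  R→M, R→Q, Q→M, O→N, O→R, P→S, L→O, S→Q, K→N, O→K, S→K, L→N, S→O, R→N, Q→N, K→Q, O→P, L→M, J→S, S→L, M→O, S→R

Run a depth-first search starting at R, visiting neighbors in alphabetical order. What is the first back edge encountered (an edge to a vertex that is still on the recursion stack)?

DFS from R (visiting neighbors in alphabetical order); mark gray on enter, black on exit:
R gray
  M gray
    O gray
      K gray
        N gray
        N black
        Q gray
          Q→M: M is gray → back edge
First back edge: Q → M.

Q->M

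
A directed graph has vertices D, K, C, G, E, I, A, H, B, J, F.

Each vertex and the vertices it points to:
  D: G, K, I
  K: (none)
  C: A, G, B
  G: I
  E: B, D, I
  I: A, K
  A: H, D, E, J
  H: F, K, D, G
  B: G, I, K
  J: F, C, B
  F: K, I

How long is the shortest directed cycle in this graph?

3

For each vertex v, BFS finds the shortest path from v back to v.
The shortest such closed walk is C → A → J → C, length 3.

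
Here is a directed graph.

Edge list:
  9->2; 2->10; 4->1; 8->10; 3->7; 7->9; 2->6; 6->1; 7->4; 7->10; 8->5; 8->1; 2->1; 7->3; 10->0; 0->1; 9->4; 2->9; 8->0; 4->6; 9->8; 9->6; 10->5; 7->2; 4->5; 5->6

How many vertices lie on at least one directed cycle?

4

A vertex is on a directed cycle iff it belongs to a strongly connected component of size ≥ 2 (or has a self-loop).
The vertices on cycles are {2, 3, 7, 9} — 4 in total.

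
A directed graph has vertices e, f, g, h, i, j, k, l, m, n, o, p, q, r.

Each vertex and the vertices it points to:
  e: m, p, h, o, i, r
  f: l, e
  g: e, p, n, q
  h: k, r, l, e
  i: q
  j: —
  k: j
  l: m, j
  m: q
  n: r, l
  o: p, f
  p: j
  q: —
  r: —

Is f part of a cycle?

f is on a cycle iff f can reach itself via ≥1 edge.
f → e → o → f — yes.

Yes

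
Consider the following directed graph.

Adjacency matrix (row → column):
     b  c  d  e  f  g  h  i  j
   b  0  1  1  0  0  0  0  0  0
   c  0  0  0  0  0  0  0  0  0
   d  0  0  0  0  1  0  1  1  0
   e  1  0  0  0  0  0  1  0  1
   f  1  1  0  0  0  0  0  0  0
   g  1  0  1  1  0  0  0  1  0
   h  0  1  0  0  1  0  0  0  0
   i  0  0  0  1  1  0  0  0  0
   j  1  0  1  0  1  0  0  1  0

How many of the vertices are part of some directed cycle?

7

A vertex is on a directed cycle iff it belongs to a strongly connected component of size ≥ 2 (or has a self-loop).
The vertices on cycles are {b, d, e, f, h, i, j} — 7 in total.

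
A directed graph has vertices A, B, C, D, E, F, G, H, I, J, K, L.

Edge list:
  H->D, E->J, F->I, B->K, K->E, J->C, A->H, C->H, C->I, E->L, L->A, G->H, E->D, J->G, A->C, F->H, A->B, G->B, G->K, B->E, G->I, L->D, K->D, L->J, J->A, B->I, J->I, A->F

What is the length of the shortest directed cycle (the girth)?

4

For each vertex v, BFS finds the shortest path from v back to v.
The shortest such closed walk is L → A → B → E → L, length 4.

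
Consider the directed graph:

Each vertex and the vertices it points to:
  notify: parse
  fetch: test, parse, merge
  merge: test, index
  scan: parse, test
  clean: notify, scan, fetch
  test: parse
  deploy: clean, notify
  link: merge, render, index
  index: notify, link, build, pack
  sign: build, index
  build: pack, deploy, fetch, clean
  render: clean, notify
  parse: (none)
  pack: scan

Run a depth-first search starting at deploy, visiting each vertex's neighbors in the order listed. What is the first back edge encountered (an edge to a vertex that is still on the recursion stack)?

link->merge

DFS from deploy (visiting each vertex's neighbors in the order listed); mark gray on enter, black on exit:
deploy gray
  clean gray
    notify gray
      parse gray
      parse black
    notify black
    scan gray
      scan→parse: parse black — skip
      test gray
        test→parse: parse black — skip
      test black
    scan black
    fetch gray
      fetch→test: test black — skip
      fetch→parse: parse black — skip
      merge gray
        merge→test: test black — skip
        index gray
          index→notify: notify black — skip
          link gray
            link→merge: merge is gray → back edge
First back edge: link → merge.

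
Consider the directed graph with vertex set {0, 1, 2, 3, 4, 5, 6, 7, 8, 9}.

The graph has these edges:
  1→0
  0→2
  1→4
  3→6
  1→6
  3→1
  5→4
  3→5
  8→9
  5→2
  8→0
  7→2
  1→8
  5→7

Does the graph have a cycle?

DFS with white/gray/black marking, starting from 3:
3 gray
  1 gray
    0 gray
      2 gray
      2 black
    0 black
    8 gray
      9 gray
      9 black
      8→0: 0 black — skip
    8 black
    6 gray
    6 black
    4 gray
    4 black
  1 black
  5 gray
    7 gray
      7→2: 2 black — skip
    7 black
    5→4: 4 black — skip
    5→2: 2 black — skip
  5 black
  3→6: 6 black — skip
3 black
Every edge goes to a white or black vertex — no back edge, so the graph is acyclic.

No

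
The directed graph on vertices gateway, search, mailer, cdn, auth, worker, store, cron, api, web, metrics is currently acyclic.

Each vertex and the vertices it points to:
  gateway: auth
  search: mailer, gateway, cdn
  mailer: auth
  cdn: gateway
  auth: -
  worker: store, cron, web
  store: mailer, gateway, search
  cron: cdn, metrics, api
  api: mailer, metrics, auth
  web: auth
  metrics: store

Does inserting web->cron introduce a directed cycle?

No

Adding web→cron creates a cycle iff cron can already reach web.
Explore from cron: no path reaches web. The graph stays acyclic.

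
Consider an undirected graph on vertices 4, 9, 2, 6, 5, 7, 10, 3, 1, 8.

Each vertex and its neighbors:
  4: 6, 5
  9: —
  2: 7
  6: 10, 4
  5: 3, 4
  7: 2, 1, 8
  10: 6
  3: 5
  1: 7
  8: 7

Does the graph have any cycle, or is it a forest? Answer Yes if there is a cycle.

No

DFS, tracking each vertex's parent; an edge to a visited non-parent vertex closes a cycle.
Start from 10:
visit 10 (parent –)
  visit 6 (parent 10)
    6–10: parent, skip
    visit 4 (parent 6)
      4–6: parent, skip
      visit 5 (parent 4)
        visit 3 (parent 5)
          3–5: parent, skip
        5–4: parent, skip
visit 9 (parent –)
visit 2 (parent –)
  visit 7 (parent 2)
    7–2: parent, skip
    visit 1 (parent 7)
      1–7: parent, skip
    visit 8 (parent 7)
      8–7: parent, skip
No non-parent visited neighbor found — the graph is a forest.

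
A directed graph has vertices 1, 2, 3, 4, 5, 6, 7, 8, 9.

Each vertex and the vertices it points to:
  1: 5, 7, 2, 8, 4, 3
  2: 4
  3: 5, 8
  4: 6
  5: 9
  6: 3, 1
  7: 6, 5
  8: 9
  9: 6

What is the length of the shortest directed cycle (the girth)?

For each vertex v, BFS finds the shortest path from v back to v.
The shortest such closed walk is 1 → 4 → 6 → 1, length 3.

3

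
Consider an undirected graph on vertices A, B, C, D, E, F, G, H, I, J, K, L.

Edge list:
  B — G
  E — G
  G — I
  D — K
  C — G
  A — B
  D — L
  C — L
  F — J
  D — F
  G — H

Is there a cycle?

No

DFS, tracking each vertex's parent; an edge to a visited non-parent vertex closes a cycle.
Start from C:
visit C (parent –)
  visit L (parent C)
    visit D (parent L)
      D–L: parent, skip
      visit K (parent D)
        K–D: parent, skip
      visit F (parent D)
        visit J (parent F)
          J–F: parent, skip
        F–D: parent, skip
    L–C: parent, skip
  visit G (parent C)
    visit H (parent G)
      H–G: parent, skip
    visit I (parent G)
      I–G: parent, skip
    visit B (parent G)
      visit A (parent B)
        A–B: parent, skip
      B–G: parent, skip
    visit E (parent G)
      E–G: parent, skip
    G–C: parent, skip
No non-parent visited neighbor found — the graph is a forest.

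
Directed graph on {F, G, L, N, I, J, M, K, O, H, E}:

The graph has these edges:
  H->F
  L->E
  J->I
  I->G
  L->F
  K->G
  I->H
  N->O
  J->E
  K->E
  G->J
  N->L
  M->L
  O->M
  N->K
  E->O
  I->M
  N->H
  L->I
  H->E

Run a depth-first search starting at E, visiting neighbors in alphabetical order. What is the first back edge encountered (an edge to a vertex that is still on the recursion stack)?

L→E

DFS from E (visiting neighbors in alphabetical order); mark gray on enter, black on exit:
E gray
  O gray
    M gray
      L gray
        L→E: E is gray → back edge
First back edge: L → E.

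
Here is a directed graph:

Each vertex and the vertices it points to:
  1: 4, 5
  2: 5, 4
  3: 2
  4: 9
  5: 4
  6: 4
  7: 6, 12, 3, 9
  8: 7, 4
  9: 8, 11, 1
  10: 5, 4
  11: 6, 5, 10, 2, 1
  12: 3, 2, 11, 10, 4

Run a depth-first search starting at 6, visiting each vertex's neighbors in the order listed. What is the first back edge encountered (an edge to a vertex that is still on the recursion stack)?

DFS from 6 (visiting each vertex's neighbors in the order listed); mark gray on enter, black on exit:
6 gray
  4 gray
    9 gray
      8 gray
        7 gray
          7→6: 6 is gray → back edge
First back edge: 7 → 6.

7->6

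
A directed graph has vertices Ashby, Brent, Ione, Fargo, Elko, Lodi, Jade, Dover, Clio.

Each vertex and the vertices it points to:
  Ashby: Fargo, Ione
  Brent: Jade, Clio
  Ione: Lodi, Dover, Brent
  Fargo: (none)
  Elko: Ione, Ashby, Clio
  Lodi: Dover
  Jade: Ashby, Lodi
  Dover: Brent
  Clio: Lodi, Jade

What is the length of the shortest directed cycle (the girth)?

For each vertex v, BFS finds the shortest path from v back to v.
The shortest such closed walk is Clio → Lodi → Dover → Brent → Clio, length 4.

4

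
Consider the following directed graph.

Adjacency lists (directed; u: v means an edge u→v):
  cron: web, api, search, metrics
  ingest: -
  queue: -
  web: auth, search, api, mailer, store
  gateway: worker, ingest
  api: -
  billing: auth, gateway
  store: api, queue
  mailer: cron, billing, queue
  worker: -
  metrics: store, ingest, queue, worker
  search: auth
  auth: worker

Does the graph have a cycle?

DFS with white/gray/black marking, starting from cron:
cron gray
  web gray
    auth gray
      worker gray
      worker black
    auth black
    search gray
      search→auth: auth black — skip
    search black
    api gray
    api black
    mailer gray
      mailer→cron: cron is gray → back edge
Back edge found, so a cycle exists: cron → web → mailer → cron.

Yes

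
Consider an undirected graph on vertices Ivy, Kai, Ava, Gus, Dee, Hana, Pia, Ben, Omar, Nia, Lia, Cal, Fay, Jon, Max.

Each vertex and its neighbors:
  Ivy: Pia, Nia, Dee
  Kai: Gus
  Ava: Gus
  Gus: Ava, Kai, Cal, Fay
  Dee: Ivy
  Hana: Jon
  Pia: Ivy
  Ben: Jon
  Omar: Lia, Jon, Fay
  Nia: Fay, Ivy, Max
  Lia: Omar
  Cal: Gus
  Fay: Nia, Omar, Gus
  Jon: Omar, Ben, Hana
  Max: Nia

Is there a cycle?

DFS, tracking each vertex's parent; an edge to a visited non-parent vertex closes a cycle.
Start from Omar:
visit Omar (parent –)
  visit Lia (parent Omar)
    Lia–Omar: parent, skip
  visit Jon (parent Omar)
    Jon–Omar: parent, skip
    visit Ben (parent Jon)
      Ben–Jon: parent, skip
    visit Hana (parent Jon)
      Hana–Jon: parent, skip
  visit Fay (parent Omar)
    visit Nia (parent Fay)
      Nia–Fay: parent, skip
      visit Ivy (parent Nia)
        visit Pia (parent Ivy)
          Pia–Ivy: parent, skip
        Ivy–Nia: parent, skip
        visit Dee (parent Ivy)
          Dee–Ivy: parent, skip
      visit Max (parent Nia)
        Max–Nia: parent, skip
    Fay–Omar: parent, skip
    visit Gus (parent Fay)
      visit Ava (parent Gus)
        Ava–Gus: parent, skip
      visit Kai (parent Gus)
        Kai–Gus: parent, skip
      visit Cal (parent Gus)
        Cal–Gus: parent, skip
      Gus–Fay: parent, skip
No non-parent visited neighbor found — the graph is a forest.

No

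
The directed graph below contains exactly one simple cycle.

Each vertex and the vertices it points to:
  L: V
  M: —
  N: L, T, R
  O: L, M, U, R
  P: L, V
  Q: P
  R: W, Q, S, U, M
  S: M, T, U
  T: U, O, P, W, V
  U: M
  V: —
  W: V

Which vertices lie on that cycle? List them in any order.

O, R, S, T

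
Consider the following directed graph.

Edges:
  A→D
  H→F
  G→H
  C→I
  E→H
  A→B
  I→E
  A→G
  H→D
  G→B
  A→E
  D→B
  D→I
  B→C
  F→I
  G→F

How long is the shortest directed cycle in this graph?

4

For each vertex v, BFS finds the shortest path from v back to v.
The shortest such closed walk is E → H → D → I → E, length 4.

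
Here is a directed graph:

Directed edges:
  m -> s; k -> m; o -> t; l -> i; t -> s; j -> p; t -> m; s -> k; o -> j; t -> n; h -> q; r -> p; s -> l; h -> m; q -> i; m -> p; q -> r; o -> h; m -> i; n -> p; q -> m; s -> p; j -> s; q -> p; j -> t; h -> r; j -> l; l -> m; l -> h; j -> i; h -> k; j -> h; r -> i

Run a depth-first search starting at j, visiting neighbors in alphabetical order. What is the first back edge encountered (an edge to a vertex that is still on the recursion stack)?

s->k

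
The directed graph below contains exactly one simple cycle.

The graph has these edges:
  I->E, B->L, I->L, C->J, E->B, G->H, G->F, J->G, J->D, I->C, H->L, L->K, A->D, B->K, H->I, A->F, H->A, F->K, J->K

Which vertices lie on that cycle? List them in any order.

DFS with gray/black marking from G:
G gray
  H gray
    L gray
      K gray
      K black
    L black
    A gray
      D gray
      D black
      F gray
        F→K: K black — skip
      F black
    A black
    I gray
      I→L: L black — skip
      C gray
        J gray
          J→K: K black — skip
          J→D: D black — skip
          J→G: G is gray → back edge
Back edge closes the cycle G → H → I → C → J → G; its vertices are {C, G, H, I, J}.

C, G, H, I, J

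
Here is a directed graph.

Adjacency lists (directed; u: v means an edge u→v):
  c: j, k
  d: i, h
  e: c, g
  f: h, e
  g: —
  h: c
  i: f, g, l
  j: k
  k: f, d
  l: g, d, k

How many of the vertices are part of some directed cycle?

A vertex is on a directed cycle iff it belongs to a strongly connected component of size ≥ 2 (or has a self-loop).
The vertices on cycles are {c, d, e, f, h, i, j, k, l} — 9 in total.

9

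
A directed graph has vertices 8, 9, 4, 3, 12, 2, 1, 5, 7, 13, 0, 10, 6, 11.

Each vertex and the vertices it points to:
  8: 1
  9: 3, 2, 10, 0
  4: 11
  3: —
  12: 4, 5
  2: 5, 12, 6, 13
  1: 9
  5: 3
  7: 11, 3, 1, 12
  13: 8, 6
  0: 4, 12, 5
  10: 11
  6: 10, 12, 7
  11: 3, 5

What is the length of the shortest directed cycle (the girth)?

For each vertex v, BFS finds the shortest path from v back to v.
The shortest such closed walk is 9 → 2 → 13 → 8 → 1 → 9, length 5.

5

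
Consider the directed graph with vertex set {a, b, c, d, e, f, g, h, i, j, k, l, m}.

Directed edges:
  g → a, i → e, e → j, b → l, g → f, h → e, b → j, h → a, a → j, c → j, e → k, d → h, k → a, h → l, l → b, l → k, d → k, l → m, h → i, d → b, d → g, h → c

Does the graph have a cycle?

DFS with white/gray/black marking, starting from m:
m gray
m black
a gray
  j gray
  j black
a black
b gray
  b→j: j black — skip
  l gray
    l→m: m black — skip
    l→b: b is gray → back edge
Back edge found, so a cycle exists: b → l → b.

Yes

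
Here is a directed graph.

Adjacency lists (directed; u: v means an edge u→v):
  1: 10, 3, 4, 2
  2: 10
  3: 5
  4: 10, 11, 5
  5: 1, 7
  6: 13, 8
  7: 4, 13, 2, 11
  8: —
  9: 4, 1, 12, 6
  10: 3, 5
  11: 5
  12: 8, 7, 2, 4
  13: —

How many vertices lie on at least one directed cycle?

8

A vertex is on a directed cycle iff it belongs to a strongly connected component of size ≥ 2 (or has a self-loop).
The vertices on cycles are {1, 2, 3, 4, 5, 7, 10, 11} — 8 in total.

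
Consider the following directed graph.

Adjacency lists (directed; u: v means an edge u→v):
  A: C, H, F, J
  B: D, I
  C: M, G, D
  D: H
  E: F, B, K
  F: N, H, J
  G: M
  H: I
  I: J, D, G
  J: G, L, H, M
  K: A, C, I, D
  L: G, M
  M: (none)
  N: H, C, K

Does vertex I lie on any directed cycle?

Yes

I is on a cycle iff I can reach itself via ≥1 edge.
I → J → H → I — yes.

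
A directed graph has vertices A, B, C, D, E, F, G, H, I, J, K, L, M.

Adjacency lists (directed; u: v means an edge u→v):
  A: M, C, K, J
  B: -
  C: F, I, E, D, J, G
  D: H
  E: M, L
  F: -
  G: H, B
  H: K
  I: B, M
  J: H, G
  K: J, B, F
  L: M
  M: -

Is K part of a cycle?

Yes

K is on a cycle iff K can reach itself via ≥1 edge.
K → J → H → K — yes.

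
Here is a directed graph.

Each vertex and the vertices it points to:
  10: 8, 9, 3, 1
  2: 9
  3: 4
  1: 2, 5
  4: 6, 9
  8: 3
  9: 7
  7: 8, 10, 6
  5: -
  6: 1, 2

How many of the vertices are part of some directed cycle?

A vertex is on a directed cycle iff it belongs to a strongly connected component of size ≥ 2 (or has a self-loop).
The vertices on cycles are {1, 2, 3, 4, 6, 7, 8, 9, 10} — 9 in total.

9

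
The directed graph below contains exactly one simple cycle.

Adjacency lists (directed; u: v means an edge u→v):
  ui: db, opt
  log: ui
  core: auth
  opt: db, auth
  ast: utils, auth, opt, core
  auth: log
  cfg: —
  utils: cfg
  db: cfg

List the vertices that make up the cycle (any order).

ui, log, opt, auth

DFS with gray/black marking from opt:
opt gray
  db gray
    cfg gray
    cfg black
  db black
  auth gray
    log gray
      ui gray
        ui→db: db black — skip
        ui→opt: opt is gray → back edge
Back edge closes the cycle opt → auth → log → ui → opt; its vertices are {ui, log, opt, auth}.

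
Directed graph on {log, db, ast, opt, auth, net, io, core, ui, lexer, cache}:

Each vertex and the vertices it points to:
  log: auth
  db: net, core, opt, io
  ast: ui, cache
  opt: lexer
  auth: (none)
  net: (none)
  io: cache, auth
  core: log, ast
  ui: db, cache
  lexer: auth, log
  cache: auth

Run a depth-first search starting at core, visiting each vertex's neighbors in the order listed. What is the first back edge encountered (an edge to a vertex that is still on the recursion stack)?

db->core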